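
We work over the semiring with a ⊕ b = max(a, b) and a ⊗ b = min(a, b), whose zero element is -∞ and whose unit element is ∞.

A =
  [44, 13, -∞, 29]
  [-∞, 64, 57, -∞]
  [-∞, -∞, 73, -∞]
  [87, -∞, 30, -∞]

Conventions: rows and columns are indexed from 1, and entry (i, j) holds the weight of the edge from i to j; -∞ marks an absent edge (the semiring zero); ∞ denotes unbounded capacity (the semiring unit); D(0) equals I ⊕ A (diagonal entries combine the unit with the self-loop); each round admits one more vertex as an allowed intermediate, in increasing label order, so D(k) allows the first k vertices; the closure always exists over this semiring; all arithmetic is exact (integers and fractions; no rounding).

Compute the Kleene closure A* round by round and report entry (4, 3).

D(0):
  [∞, 13, -∞, 29]
  [-∞, ∞, 57, -∞]
  [-∞, -∞, ∞, -∞]
  [87, -∞, 30, ∞]
D(1):
  [∞, 13, -∞, 29]
  [-∞, ∞, 57, -∞]
  [-∞, -∞, ∞, -∞]
  [87, 13, 30, ∞]
D(2):
  [∞, 13, 13, 29]
  [-∞, ∞, 57, -∞]
  [-∞, -∞, ∞, -∞]
  [87, 13, 30, ∞]
D(3):
  [∞, 13, 13, 29]
  [-∞, ∞, 57, -∞]
  [-∞, -∞, ∞, -∞]
  [87, 13, 30, ∞]
D(4):
  [∞, 13, 29, 29]
  [-∞, ∞, 57, -∞]
  [-∞, -∞, ∞, -∞]
  [87, 13, 30, ∞]
Answer: A*[4][3] = 30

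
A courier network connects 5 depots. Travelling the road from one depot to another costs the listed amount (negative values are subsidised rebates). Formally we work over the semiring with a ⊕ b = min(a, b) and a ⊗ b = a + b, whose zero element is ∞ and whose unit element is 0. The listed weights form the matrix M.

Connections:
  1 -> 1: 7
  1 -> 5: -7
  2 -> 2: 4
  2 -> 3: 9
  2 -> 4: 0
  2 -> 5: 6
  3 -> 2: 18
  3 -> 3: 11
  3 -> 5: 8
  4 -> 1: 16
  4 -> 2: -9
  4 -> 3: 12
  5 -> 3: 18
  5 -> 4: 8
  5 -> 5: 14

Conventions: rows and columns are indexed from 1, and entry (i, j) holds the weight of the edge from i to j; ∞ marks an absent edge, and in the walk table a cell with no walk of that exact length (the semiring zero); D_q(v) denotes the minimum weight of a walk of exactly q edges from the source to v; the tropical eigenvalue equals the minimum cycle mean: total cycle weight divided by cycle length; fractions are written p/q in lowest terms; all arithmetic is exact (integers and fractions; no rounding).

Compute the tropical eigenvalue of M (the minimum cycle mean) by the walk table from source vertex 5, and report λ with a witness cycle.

q=0: [∞, ∞, ∞, ∞, 0]
q=1: [∞, ∞, 18, 8, 14]
q=2: [24, -1, 20, 22, 26]
q=3: [31, 3, 8, -1, 5]
q=4: [15, -10, 11, 3, 9]
q=5: [19, -6, -1, -10, -4]
Optimal cycle mean attained by: cycle 2->4->2, total 0 + (-9), length 2.
Answer: λ = -9/2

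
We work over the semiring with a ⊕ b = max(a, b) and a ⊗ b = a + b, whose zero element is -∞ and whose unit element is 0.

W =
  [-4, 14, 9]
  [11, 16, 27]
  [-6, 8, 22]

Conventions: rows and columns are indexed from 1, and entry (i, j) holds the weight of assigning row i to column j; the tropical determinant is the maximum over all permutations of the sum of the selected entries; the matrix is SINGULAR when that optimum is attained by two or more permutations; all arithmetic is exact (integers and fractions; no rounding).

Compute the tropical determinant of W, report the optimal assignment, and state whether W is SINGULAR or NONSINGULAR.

σ = (1, 2, 3): (-4) + 16 + 22 = 34
σ = (1, 3, 2): (-4) + 27 + 8 = 31
σ = (2, 1, 3): 14 + 11 + 22 = 47
σ = (2, 3, 1): 14 + 27 + (-6) = 35
σ = (3, 1, 2): 9 + 11 + 8 = 28
σ = (3, 2, 1): 9 + 16 + (-6) = 19
Optimal value attained by: σ = (2, 1, 3).
Answer: det⊕(W) = 47; verdict: NONSINGULAR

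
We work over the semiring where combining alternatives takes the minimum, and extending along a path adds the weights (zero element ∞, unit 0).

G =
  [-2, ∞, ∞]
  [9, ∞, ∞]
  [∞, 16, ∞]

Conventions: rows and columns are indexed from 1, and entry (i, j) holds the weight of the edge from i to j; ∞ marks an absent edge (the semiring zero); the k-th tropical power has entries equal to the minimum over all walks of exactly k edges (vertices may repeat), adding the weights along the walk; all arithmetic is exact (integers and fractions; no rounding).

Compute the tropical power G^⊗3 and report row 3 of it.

G^⊗2:
  [-4, ∞, ∞]
  [7, ∞, ∞]
  [25, ∞, ∞]
G^⊗3:
  [-6, ∞, ∞]
  [5, ∞, ∞]
  [23, ∞, ∞]
Answer: row 3 of G^⊗3 = [23, ∞, ∞]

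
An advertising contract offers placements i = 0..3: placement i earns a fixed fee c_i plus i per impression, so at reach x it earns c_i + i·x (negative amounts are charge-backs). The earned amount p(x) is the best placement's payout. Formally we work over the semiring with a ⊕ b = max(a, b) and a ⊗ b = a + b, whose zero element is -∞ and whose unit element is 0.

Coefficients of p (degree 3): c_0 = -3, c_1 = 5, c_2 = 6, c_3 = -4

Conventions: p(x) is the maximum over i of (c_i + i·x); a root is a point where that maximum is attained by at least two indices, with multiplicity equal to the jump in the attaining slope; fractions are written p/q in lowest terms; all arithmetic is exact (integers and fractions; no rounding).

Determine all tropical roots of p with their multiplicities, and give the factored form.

hull edge (i=0, c=-3) to (i=1, c=5): slope 8, span 1
hull edge (i=1, c=5) to (i=2, c=6): slope 1, span 1
hull edge (i=2, c=6) to (i=3, c=-4): slope -10, span 1
Factored form: p(x) = -4 ⊗ (x ⊕ (-8)) ⊗ (x ⊕ (-1)) ⊗ (x ⊕ 10)
Answer: roots = -8 (mult 1), -1 (mult 1), 10 (mult 1)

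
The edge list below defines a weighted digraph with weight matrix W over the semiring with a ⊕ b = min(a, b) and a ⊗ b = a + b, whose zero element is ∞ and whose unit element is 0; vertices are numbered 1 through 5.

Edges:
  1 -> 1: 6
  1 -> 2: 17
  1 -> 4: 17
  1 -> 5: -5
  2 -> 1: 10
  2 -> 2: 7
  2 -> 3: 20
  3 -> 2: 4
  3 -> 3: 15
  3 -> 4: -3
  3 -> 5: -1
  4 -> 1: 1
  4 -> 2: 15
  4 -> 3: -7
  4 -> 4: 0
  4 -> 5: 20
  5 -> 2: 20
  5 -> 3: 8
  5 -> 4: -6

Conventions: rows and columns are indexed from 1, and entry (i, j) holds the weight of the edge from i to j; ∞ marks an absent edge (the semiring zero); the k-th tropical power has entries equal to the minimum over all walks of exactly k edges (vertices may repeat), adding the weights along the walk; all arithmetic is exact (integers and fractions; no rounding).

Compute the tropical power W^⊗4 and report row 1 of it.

W^⊗2:
  [12, 15, 3, -11, 1]
  [16, 14, 27, 17, 5]
  [-2, 11, -10, -7, 14]
  [1, -3, -7, -10, -8]
  [-5, 9, -13, -6, 7]
W^⊗3:
  [-10, 4, -18, -11, 2]
  [18, 21, 10, -1, 11]
  [-6, -6, -14, -13, -11]
  [-9, -3, -17, -14, -8]
  [-5, -9, -13, -16, -14]
W^⊗4:
  [-10, -14, -18, -21, -19]
  [0, 14, -8, -1, 9]
  [-12, -10, -20, -17, -15]
  [-13, -13, -21, -20, -18]
  [-15, -9, -23, -20, -14]
Answer: row 1 of W^⊗4 = [-10, -14, -18, -21, -19]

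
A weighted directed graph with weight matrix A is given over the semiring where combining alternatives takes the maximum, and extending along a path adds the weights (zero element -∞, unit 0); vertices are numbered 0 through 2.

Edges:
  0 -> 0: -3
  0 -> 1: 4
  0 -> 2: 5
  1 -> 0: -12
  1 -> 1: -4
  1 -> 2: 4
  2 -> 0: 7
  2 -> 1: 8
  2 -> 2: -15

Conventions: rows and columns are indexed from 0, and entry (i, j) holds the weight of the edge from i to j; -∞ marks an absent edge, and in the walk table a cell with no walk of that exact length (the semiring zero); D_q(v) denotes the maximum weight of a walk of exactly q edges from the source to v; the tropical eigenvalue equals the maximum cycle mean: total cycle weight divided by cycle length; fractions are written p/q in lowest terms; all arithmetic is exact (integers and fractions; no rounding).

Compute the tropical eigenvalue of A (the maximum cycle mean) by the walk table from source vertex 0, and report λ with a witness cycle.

q=0: [0, -∞, -∞]
q=1: [-3, 4, 5]
q=2: [12, 13, 8]
q=3: [15, 16, 17]
Optimal cycle mean attained by: cycle 0->2->0, total 5 + 7, length 2.
Answer: λ = 6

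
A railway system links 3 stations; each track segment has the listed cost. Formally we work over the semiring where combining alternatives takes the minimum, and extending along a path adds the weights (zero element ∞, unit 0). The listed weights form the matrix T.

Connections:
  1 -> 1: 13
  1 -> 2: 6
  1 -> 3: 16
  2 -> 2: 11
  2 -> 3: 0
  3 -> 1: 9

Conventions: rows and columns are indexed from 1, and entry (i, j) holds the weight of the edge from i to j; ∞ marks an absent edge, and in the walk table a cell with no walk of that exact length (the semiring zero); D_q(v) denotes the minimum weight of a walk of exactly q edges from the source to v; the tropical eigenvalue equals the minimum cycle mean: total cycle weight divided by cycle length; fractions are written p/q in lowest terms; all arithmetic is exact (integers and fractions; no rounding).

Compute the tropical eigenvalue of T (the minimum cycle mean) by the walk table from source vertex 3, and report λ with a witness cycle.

q=0: [∞, ∞, 0]
q=1: [9, ∞, ∞]
q=2: [22, 15, 25]
q=3: [34, 26, 15]
Optimal cycle mean attained by: cycle 1->2->3->1, total 6 + 0 + 9, length 3.
Answer: λ = 5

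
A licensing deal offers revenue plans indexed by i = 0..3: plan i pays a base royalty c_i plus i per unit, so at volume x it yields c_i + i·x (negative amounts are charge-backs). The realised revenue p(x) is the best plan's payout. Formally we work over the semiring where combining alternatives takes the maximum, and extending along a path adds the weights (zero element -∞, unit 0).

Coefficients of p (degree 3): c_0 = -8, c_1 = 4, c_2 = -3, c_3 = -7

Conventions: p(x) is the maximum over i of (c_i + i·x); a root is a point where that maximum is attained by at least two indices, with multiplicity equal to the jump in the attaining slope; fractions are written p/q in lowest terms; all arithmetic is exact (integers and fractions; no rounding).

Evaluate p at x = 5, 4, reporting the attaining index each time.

p(5) = max(-8+0·5=-8, 4+1·5=9, -3+2·5=7, -7+3·5=8) = 9 (attained by i=1)
p(4) = max(-8+0·4=-8, 4+1·4=8, -3+2·4=5, -7+3·4=5) = 8 (attained by i=1)
Answer: p(5) = 9; p(4) = 8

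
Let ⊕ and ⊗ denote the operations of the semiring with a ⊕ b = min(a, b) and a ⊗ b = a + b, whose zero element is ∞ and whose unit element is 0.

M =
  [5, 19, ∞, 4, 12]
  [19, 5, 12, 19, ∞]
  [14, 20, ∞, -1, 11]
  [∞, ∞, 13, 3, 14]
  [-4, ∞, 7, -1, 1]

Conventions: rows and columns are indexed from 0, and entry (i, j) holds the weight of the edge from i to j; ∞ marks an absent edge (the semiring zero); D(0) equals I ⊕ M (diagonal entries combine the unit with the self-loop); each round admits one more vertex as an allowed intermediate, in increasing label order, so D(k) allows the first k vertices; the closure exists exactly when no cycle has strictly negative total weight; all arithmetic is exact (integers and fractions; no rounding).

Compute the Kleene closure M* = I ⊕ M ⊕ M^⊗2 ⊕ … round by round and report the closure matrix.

D(0):
  [0, 19, ∞, 4, 12]
  [19, 0, 12, 19, ∞]
  [14, 20, 0, -1, 11]
  [∞, ∞, 13, 0, 14]
  [-4, ∞, 7, -1, 0]
D(1):
  [0, 19, ∞, 4, 12]
  [19, 0, 12, 19, 31]
  [14, 20, 0, -1, 11]
  [∞, ∞, 13, 0, 14]
  [-4, 15, 7, -1, 0]
D(2):
  [0, 19, 31, 4, 12]
  [19, 0, 12, 19, 31]
  [14, 20, 0, -1, 11]
  [∞, ∞, 13, 0, 14]
  [-4, 15, 7, -1, 0]
D(3):
  [0, 19, 31, 4, 12]
  [19, 0, 12, 11, 23]
  [14, 20, 0, -1, 11]
  [27, 33, 13, 0, 14]
  [-4, 15, 7, -1, 0]
D(4):
  [0, 19, 17, 4, 12]
  [19, 0, 12, 11, 23]
  [14, 20, 0, -1, 11]
  [27, 33, 13, 0, 14]
  [-4, 15, 7, -1, 0]
D(5):
  [0, 19, 17, 4, 12]
  [19, 0, 12, 11, 23]
  [7, 20, 0, -1, 11]
  [10, 29, 13, 0, 14]
  [-4, 15, 7, -1, 0]
Answer: M* = [[0, 19, 17, 4, 12], [19, 0, 12, 11, 23], [7, 20, 0, -1, 11], [10, 29, 13, 0, 14], [-4, 15, 7, -1, 0]]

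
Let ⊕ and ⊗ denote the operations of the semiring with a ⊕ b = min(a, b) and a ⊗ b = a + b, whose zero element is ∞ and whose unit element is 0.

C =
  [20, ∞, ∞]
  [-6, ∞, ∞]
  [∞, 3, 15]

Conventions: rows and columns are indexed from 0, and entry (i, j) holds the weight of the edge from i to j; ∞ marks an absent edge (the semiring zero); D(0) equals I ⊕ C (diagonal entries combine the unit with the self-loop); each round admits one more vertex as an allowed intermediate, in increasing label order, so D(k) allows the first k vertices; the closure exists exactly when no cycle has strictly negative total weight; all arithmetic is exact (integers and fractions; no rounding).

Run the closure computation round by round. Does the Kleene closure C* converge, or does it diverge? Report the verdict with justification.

D(0):
  [0, ∞, ∞]
  [-6, 0, ∞]
  [∞, 3, 0]
D(1):
  [0, ∞, ∞]
  [-6, 0, ∞]
  [∞, 3, 0]
D(2):
  [0, ∞, ∞]
  [-6, 0, ∞]
  [-3, 3, 0]
D(3):
  [0, ∞, ∞]
  [-6, 0, ∞]
  [-3, 3, 0]
Key observation: every diagonal entry stays at the unit through all rounds, so no improving cycle exists.
Answer: CONVERGES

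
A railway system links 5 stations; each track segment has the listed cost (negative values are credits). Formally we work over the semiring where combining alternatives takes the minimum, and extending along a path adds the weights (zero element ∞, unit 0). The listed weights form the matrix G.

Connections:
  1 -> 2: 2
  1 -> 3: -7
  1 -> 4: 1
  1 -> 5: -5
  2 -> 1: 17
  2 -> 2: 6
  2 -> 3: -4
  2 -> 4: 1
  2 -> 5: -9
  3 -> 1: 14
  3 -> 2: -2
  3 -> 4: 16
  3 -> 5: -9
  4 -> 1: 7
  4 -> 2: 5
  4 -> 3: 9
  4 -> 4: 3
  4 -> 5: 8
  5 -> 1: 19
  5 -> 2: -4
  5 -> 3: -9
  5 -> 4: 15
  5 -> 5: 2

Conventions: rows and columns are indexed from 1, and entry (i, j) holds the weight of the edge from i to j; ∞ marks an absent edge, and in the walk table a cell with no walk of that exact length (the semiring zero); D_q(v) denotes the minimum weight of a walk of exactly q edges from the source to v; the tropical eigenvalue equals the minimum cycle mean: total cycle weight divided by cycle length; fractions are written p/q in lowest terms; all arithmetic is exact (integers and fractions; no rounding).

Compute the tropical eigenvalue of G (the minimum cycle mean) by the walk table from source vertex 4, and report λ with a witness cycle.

q=0: [∞, ∞, ∞, 0, ∞]
q=1: [7, 5, 9, 3, 8]
q=2: [10, 4, -1, 6, -4]
q=3: [13, -8, -13, 5, -10]
q=4: [1, -15, -19, -7, -22]
q=5: [-5, -26, -31, -14, -28]
Optimal cycle mean attained by: cycle 3->5->3, total (-9) + (-9), length 2.
Answer: λ = -9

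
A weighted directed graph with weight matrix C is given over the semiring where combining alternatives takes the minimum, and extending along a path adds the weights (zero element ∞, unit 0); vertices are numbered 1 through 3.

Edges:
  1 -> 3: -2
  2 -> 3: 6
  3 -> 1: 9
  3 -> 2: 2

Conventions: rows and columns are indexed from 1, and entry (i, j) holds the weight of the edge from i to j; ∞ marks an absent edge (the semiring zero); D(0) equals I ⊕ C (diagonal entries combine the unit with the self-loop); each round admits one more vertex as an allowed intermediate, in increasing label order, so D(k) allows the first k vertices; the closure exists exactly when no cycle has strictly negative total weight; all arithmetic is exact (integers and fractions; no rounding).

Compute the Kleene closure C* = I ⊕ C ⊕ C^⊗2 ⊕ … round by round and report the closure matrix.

D(0):
  [0, ∞, -2]
  [∞, 0, 6]
  [9, 2, 0]
D(1):
  [0, ∞, -2]
  [∞, 0, 6]
  [9, 2, 0]
D(2):
  [0, ∞, -2]
  [∞, 0, 6]
  [9, 2, 0]
D(3):
  [0, 0, -2]
  [15, 0, 6]
  [9, 2, 0]
Answer: C* = [[0, 0, -2], [15, 0, 6], [9, 2, 0]]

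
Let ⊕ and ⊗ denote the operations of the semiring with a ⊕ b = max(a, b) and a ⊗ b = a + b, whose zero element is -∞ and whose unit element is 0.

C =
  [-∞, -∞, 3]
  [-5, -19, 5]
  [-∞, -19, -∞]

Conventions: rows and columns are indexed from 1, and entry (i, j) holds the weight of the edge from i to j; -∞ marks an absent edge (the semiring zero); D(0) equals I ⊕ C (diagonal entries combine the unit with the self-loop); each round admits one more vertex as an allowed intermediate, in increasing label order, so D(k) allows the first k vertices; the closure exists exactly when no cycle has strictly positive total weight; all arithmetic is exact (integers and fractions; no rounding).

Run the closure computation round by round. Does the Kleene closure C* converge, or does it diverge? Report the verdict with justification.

D(0):
  [0, -∞, 3]
  [-5, 0, 5]
  [-∞, -19, 0]
D(1):
  [0, -∞, 3]
  [-5, 0, 5]
  [-∞, -19, 0]
D(2):
  [0, -∞, 3]
  [-5, 0, 5]
  [-24, -19, 0]
D(3):
  [0, -16, 3]
  [-5, 0, 5]
  [-24, -19, 0]
Key observation: every diagonal entry stays at the unit through all rounds, so no improving cycle exists.
Answer: CONVERGES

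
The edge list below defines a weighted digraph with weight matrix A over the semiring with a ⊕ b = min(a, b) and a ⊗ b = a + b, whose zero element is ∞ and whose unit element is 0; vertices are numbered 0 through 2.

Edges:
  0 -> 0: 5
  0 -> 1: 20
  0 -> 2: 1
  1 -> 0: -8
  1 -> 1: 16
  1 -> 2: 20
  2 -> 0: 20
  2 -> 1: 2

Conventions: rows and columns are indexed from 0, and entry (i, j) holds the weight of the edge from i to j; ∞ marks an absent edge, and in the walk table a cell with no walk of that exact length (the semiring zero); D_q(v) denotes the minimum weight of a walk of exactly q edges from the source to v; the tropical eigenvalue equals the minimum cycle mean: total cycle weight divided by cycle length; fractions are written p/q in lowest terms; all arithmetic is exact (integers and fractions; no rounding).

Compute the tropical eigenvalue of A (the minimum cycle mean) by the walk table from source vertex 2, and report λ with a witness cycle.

q=0: [∞, ∞, 0]
q=1: [20, 2, ∞]
q=2: [-6, 18, 21]
q=3: [-1, 14, -5]
Optimal cycle mean attained by: cycle 0->2->1->0, total 1 + 2 + (-8), length 3.
Answer: λ = -5/3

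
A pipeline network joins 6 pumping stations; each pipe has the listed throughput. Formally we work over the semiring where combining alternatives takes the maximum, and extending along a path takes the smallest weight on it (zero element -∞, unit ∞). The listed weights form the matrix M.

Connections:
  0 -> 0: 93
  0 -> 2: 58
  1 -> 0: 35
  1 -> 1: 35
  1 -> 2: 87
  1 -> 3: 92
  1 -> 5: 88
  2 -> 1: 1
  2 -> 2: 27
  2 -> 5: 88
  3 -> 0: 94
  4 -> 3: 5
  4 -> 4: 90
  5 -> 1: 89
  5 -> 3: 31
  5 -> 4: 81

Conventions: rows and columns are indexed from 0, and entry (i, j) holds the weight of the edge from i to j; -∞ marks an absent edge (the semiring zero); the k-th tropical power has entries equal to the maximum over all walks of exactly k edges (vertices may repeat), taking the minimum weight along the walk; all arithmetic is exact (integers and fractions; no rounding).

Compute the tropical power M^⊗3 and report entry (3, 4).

M^⊗2:
  [93, 1, 58, -∞, -∞, 58]
  [92, 88, 35, 35, 81, 87]
  [1, 88, 27, 31, 81, 27]
  [93, -∞, 58, -∞, -∞, -∞]
  [5, -∞, -∞, 5, 90, -∞]
  [35, 35, 87, 89, 81, 88]
M^⊗3:
  [93, 58, 58, 31, 58, 58]
  [92, 87, 87, 88, 81, 88]
  [35, 35, 87, 88, 81, 88]
  [93, 1, 58, -∞, -∞, 58]
  [5, -∞, 5, 5, 90, -∞]
  [89, 88, 35, 35, 81, 87]
Key observation: no walk of exactly 3 edges connects these vertices, so the entry is the semiring zero.
Answer: (M^⊗3)[3][4] = -∞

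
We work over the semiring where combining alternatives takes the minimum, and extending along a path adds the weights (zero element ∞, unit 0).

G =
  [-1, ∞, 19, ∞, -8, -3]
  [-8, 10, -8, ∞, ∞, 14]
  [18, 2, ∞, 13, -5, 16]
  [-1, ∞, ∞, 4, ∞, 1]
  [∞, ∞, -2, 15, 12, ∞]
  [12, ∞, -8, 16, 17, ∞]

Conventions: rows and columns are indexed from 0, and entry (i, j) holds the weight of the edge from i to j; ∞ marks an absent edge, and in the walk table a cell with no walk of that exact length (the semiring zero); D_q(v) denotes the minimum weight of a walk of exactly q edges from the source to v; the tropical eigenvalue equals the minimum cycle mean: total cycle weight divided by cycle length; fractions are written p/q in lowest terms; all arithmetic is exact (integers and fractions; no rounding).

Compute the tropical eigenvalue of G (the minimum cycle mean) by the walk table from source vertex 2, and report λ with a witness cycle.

q=0: [∞, ∞, 0, ∞, ∞, ∞]
q=1: [18, 2, ∞, 13, -5, 16]
q=2: [-6, 12, -7, 10, 7, 14]
q=3: [-7, -5, 4, 6, -14, -9]
q=4: [-13, 5, -17, 1, -15, -10]
q=5: [-14, -15, -18, -4, -22, -16]
q=6: [-23, -16, -24, -7, -23, -17]
Optimal cycle mean attained by: cycle 0->5->2->1->0, total (-3) + (-8) + 2 + (-8), length 4.
Answer: λ = -17/4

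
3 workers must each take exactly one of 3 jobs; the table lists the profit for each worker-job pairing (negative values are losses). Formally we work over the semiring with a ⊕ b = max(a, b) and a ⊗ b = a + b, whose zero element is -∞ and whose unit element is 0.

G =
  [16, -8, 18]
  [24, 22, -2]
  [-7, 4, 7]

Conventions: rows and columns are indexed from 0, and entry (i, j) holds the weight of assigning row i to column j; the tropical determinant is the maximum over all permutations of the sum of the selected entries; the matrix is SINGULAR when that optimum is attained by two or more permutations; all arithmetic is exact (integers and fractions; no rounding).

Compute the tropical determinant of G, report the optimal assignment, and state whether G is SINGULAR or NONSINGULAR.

σ = (0, 1, 2): 16 + 22 + 7 = 45
σ = (0, 2, 1): 16 + (-2) + 4 = 18
σ = (1, 0, 2): (-8) + 24 + 7 = 23
σ = (1, 2, 0): (-8) + (-2) + (-7) = -17
σ = (2, 0, 1): 18 + 24 + 4 = 46
σ = (2, 1, 0): 18 + 22 + (-7) = 33
Optimal value attained by: σ = (2, 0, 1).
Answer: det⊕(G) = 46; verdict: NONSINGULAR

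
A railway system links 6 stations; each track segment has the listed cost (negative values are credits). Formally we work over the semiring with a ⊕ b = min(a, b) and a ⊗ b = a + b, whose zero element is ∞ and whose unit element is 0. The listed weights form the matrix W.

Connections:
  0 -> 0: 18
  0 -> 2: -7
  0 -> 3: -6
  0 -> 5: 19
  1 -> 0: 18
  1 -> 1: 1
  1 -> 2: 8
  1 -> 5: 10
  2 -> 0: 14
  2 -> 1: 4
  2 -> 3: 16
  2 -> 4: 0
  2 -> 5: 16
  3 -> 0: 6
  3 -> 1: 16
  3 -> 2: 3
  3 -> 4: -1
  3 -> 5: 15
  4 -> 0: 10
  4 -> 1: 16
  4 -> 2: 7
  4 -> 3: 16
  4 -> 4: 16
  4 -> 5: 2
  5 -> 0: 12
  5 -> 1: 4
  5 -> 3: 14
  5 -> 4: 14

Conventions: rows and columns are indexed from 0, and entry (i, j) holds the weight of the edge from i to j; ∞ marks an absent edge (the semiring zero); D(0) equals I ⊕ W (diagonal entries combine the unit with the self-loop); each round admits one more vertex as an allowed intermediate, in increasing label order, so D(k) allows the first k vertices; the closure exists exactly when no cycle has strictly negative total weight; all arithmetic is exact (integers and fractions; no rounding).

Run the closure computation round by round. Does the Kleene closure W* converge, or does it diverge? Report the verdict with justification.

D(0):
  [0, ∞, -7, -6, ∞, 19]
  [18, 0, 8, ∞, ∞, 10]
  [14, 4, 0, 16, 0, 16]
  [6, 16, 3, 0, -1, 15]
  [10, 16, 7, 16, 0, 2]
  [12, 4, ∞, 14, 14, 0]
D(1):
  [0, ∞, -7, -6, ∞, 19]
  [18, 0, 8, 12, ∞, 10]
  [14, 4, 0, 8, 0, 16]
  [6, 16, -1, 0, -1, 15]
  [10, 16, 3, 4, 0, 2]
  [12, 4, 5, 6, 14, 0]
D(2):
  [0, ∞, -7, -6, ∞, 19]
  [18, 0, 8, 12, ∞, 10]
  [14, 4, 0, 8, 0, 14]
  [6, 16, -1, 0, -1, 15]
  [10, 16, 3, 4, 0, 2]
  [12, 4, 5, 6, 14, 0]
D(3):
  [0, -3, -7, -6, -7, 7]
  [18, 0, 8, 12, 8, 10]
  [14, 4, 0, 8, 0, 14]
  [6, 3, -1, 0, -1, 13]
  [10, 7, 3, 4, 0, 2]
  [12, 4, 5, 6, 5, 0]
D(4):
  [0, -3, -7, -6, -7, 7]
  [18, 0, 8, 12, 8, 10]
  [14, 4, 0, 8, 0, 14]
  [6, 3, -1, 0, -1, 13]
  [10, 7, 3, 4, 0, 2]
  [12, 4, 5, 6, 5, 0]
D(5):
  [0, -3, -7, -6, -7, -5]
  [18, 0, 8, 12, 8, 10]
  [10, 4, 0, 4, 0, 2]
  [6, 3, -1, 0, -1, 1]
  [10, 7, 3, 4, 0, 2]
  [12, 4, 5, 6, 5, 0]
D(6):
  [0, -3, -7, -6, -7, -5]
  [18, 0, 8, 12, 8, 10]
  [10, 4, 0, 4, 0, 2]
  [6, 3, -1, 0, -1, 1]
  [10, 6, 3, 4, 0, 2]
  [12, 4, 5, 6, 5, 0]
Key observation: every diagonal entry stays at the unit through all rounds, so no improving cycle exists.
Answer: CONVERGES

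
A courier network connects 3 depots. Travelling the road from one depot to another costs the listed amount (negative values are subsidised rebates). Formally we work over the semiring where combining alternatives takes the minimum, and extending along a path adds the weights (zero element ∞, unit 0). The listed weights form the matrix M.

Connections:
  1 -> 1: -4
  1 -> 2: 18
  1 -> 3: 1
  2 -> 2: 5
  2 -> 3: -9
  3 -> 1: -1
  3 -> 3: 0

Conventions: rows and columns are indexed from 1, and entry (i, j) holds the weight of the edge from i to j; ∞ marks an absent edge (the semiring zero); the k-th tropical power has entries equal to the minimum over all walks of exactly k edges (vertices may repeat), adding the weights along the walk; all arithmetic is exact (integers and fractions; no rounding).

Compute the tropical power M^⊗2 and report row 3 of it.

M^⊗2:
  [-8, 14, -3]
  [-10, 10, -9]
  [-5, 17, 0]
Answer: row 3 of M^⊗2 = [-5, 17, 0]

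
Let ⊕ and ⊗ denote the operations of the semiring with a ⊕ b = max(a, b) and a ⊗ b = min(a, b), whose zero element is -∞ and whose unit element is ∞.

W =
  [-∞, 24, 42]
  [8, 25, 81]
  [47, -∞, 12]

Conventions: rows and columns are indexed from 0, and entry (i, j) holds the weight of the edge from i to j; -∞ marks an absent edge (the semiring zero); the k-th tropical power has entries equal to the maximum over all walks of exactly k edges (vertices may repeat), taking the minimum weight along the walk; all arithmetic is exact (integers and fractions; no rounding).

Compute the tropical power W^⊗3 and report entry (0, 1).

W^⊗2:
  [42, 24, 24]
  [47, 25, 25]
  [12, 24, 42]
W^⊗3:
  [24, 24, 42]
  [25, 25, 42]
  [42, 24, 24]
Key observation: the optimum is the walk 0->1->1->1, with weight 24 min 25 min 25 = 24.
Optimal value attained by: walk 0->1->1->1.
Answer: (W^⊗3)[0][1] = 24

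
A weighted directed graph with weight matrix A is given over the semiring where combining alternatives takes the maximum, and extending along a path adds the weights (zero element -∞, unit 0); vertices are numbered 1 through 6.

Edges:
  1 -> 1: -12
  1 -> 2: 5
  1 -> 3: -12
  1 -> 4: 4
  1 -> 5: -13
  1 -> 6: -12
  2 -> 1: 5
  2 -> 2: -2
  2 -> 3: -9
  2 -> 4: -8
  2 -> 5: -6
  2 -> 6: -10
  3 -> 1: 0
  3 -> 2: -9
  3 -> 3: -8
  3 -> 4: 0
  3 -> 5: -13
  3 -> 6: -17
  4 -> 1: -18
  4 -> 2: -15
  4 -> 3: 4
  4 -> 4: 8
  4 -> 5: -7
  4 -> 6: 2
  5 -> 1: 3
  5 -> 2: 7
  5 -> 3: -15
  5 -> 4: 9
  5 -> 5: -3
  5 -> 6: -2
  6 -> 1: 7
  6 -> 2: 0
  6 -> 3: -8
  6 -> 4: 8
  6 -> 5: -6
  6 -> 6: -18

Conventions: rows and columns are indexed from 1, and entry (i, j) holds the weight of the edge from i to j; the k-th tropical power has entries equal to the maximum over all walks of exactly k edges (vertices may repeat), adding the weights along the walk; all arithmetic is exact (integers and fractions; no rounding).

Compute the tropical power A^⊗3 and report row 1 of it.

A^⊗2:
  [10, 3, 8, 12, -1, 6]
  [3, 10, -4, 9, -8, -6]
  [-4, 5, 4, 8, -7, 2]
  [9, 2, 12, 16, 1, 10]
  [12, 8, 13, 17, 2, 11]
  [5, 12, 12, 16, 1, 10]
A^⊗3:
  [13, 15, 16, 20, 5, 14]
  [15, 8, 13, 17, 4, 11]
  [10, 3, 12, 16, 1, 10]
  [17, 14, 20, 24, 9, 18]
  [18, 17, 21, 25, 10, 19]
  [17, 10, 20, 24, 9, 18]
Answer: row 1 of A^⊗3 = [13, 15, 16, 20, 5, 14]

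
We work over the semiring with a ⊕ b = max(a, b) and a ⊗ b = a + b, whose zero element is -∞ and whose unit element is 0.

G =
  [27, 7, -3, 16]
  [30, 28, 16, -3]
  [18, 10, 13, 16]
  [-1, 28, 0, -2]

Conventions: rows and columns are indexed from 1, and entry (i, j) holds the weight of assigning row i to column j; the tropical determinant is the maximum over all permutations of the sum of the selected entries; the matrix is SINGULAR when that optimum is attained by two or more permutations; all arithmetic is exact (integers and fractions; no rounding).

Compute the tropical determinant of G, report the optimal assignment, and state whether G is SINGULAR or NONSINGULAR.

σ = (1, 2, 3, 4): 27 + 28 + 13 + (-2) = 66
σ = (1, 2, 4, 3): 27 + 28 + 16 + 0 = 71
σ = (1, 3, 2, 4): 27 + 16 + 10 + (-2) = 51
σ = (1, 3, 4, 2): 27 + 16 + 16 + 28 = 87
σ = (1, 4, 2, 3): 27 + (-3) + 10 + 0 = 34
σ = (1, 4, 3, 2): 27 + (-3) + 13 + 28 = 65
σ = (2, 1, 3, 4): 7 + 30 + 13 + (-2) = 48
σ = (2, 1, 4, 3): 7 + 30 + 16 + 0 = 53
σ = (2, 3, 1, 4): 7 + 16 + 18 + (-2) = 39
σ = (2, 3, 4, 1): 7 + 16 + 16 + (-1) = 38
σ = (2, 4, 1, 3): 7 + (-3) + 18 + 0 = 22
σ = (2, 4, 3, 1): 7 + (-3) + 13 + (-1) = 16
σ = (3, 1, 2, 4): (-3) + 30 + 10 + (-2) = 35
σ = (3, 1, 4, 2): (-3) + 30 + 16 + 28 = 71
σ = (3, 2, 1, 4): (-3) + 28 + 18 + (-2) = 41
σ = (3, 2, 4, 1): (-3) + 28 + 16 + (-1) = 40
σ = (3, 4, 1, 2): (-3) + (-3) + 18 + 28 = 40
σ = (3, 4, 2, 1): (-3) + (-3) + 10 + (-1) = 3
σ = (4, 1, 2, 3): 16 + 30 + 10 + 0 = 56
σ = (4, 1, 3, 2): 16 + 30 + 13 + 28 = 87
σ = (4, 2, 1, 3): 16 + 28 + 18 + 0 = 62
σ = (4, 2, 3, 1): 16 + 28 + 13 + (-1) = 56
σ = (4, 3, 1, 2): 16 + 16 + 18 + 28 = 78
σ = (4, 3, 2, 1): 16 + 16 + 10 + (-1) = 41
Optimal value attained by: σ = (1, 3, 4, 2).
Answer: det⊕(G) = 87; verdict: SINGULAR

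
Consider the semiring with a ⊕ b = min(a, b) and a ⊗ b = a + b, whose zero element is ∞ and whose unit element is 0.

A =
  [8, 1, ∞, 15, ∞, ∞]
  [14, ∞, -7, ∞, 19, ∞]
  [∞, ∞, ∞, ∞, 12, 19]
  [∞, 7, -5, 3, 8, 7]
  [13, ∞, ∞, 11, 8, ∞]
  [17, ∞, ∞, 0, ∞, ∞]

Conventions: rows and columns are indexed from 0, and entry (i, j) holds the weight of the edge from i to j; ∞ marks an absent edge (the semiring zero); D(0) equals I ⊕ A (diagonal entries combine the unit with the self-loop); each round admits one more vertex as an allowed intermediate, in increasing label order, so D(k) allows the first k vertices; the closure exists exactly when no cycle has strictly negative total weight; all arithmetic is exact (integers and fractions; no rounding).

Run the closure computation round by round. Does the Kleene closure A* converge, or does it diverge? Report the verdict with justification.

D(0):
  [0, 1, ∞, 15, ∞, ∞]
  [14, 0, -7, ∞, 19, ∞]
  [∞, ∞, 0, ∞, 12, 19]
  [∞, 7, -5, 0, 8, 7]
  [13, ∞, ∞, 11, 0, ∞]
  [17, ∞, ∞, 0, ∞, 0]
D(1):
  [0, 1, ∞, 15, ∞, ∞]
  [14, 0, -7, 29, 19, ∞]
  [∞, ∞, 0, ∞, 12, 19]
  [∞, 7, -5, 0, 8, 7]
  [13, 14, ∞, 11, 0, ∞]
  [17, 18, ∞, 0, ∞, 0]
D(2):
  [0, 1, -6, 15, 20, ∞]
  [14, 0, -7, 29, 19, ∞]
  [∞, ∞, 0, ∞, 12, 19]
  [21, 7, -5, 0, 8, 7]
  [13, 14, 7, 11, 0, ∞]
  [17, 18, 11, 0, 37, 0]
D(3):
  [0, 1, -6, 15, 6, 13]
  [14, 0, -7, 29, 5, 12]
  [∞, ∞, 0, ∞, 12, 19]
  [21, 7, -5, 0, 7, 7]
  [13, 14, 7, 11, 0, 26]
  [17, 18, 11, 0, 23, 0]
D(4):
  [0, 1, -6, 15, 6, 13]
  [14, 0, -7, 29, 5, 12]
  [∞, ∞, 0, ∞, 12, 19]
  [21, 7, -5, 0, 7, 7]
  [13, 14, 6, 11, 0, 18]
  [17, 7, -5, 0, 7, 0]
D(5):
  [0, 1, -6, 15, 6, 13]
  [14, 0, -7, 16, 5, 12]
  [25, 26, 0, 23, 12, 19]
  [20, 7, -5, 0, 7, 7]
  [13, 14, 6, 11, 0, 18]
  [17, 7, -5, 0, 7, 0]
D(6):
  [0, 1, -6, 13, 6, 13]
  [14, 0, -7, 12, 5, 12]
  [25, 26, 0, 19, 12, 19]
  [20, 7, -5, 0, 7, 7]
  [13, 14, 6, 11, 0, 18]
  [17, 7, -5, 0, 7, 0]
Key observation: every diagonal entry stays at the unit through all rounds, so no improving cycle exists.
Answer: CONVERGES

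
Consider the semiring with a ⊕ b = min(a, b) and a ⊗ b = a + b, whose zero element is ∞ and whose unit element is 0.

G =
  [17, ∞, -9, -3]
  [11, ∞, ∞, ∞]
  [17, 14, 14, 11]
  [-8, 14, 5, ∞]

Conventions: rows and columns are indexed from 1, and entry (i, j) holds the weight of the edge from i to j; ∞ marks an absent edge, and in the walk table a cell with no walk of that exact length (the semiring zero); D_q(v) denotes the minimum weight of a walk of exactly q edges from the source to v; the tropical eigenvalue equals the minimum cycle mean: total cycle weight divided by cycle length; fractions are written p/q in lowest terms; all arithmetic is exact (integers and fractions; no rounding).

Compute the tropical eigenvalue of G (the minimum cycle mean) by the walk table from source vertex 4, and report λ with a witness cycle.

q=0: [∞, ∞, ∞, 0]
q=1: [-8, 14, 5, ∞]
q=2: [9, 19, -17, -11]
q=3: [-19, -3, -6, -6]
q=4: [-14, 8, -28, -22]
Optimal cycle mean attained by: cycle 1->4->1, total (-3) + (-8), length 2.
Answer: λ = -11/2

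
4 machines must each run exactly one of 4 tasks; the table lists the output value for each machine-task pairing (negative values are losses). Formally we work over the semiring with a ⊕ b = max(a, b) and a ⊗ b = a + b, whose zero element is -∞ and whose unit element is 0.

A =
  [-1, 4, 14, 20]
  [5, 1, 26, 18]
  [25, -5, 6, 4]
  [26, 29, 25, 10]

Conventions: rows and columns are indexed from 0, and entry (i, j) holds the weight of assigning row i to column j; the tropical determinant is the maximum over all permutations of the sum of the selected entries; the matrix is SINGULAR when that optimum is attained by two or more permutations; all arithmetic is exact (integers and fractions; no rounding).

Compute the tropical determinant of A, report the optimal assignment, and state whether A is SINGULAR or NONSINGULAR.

σ = (0, 1, 2, 3): (-1) + 1 + 6 + 10 = 16
σ = (0, 1, 3, 2): (-1) + 1 + 4 + 25 = 29
σ = (0, 2, 1, 3): (-1) + 26 + (-5) + 10 = 30
σ = (0, 2, 3, 1): (-1) + 26 + 4 + 29 = 58
σ = (0, 3, 1, 2): (-1) + 18 + (-5) + 25 = 37
σ = (0, 3, 2, 1): (-1) + 18 + 6 + 29 = 52
σ = (1, 0, 2, 3): 4 + 5 + 6 + 10 = 25
σ = (1, 0, 3, 2): 4 + 5 + 4 + 25 = 38
σ = (1, 2, 0, 3): 4 + 26 + 25 + 10 = 65
σ = (1, 2, 3, 0): 4 + 26 + 4 + 26 = 60
σ = (1, 3, 0, 2): 4 + 18 + 25 + 25 = 72
σ = (1, 3, 2, 0): 4 + 18 + 6 + 26 = 54
σ = (2, 0, 1, 3): 14 + 5 + (-5) + 10 = 24
σ = (2, 0, 3, 1): 14 + 5 + 4 + 29 = 52
σ = (2, 1, 0, 3): 14 + 1 + 25 + 10 = 50
σ = (2, 1, 3, 0): 14 + 1 + 4 + 26 = 45
σ = (2, 3, 0, 1): 14 + 18 + 25 + 29 = 86
σ = (2, 3, 1, 0): 14 + 18 + (-5) + 26 = 53
σ = (3, 0, 1, 2): 20 + 5 + (-5) + 25 = 45
σ = (3, 0, 2, 1): 20 + 5 + 6 + 29 = 60
σ = (3, 1, 0, 2): 20 + 1 + 25 + 25 = 71
σ = (3, 1, 2, 0): 20 + 1 + 6 + 26 = 53
σ = (3, 2, 0, 1): 20 + 26 + 25 + 29 = 100
σ = (3, 2, 1, 0): 20 + 26 + (-5) + 26 = 67
Optimal value attained by: σ = (3, 2, 0, 1).
Answer: det⊕(A) = 100; verdict: NONSINGULAR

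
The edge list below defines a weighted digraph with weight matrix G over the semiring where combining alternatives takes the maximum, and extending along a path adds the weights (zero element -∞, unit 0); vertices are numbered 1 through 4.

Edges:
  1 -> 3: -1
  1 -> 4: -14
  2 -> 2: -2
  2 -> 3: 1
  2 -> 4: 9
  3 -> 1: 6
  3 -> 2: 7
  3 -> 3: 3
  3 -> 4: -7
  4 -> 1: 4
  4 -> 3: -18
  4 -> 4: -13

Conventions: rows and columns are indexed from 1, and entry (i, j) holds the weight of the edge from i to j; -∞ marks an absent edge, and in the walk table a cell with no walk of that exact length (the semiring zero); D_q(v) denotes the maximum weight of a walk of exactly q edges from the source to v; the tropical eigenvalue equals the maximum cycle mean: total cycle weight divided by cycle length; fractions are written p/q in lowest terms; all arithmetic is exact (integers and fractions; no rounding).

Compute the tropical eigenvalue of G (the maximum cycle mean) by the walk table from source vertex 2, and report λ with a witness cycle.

q=0: [-∞, 0, -∞, -∞]
q=1: [-∞, -2, 1, 9]
q=2: [13, 8, 4, 7]
q=3: [11, 11, 12, 17]
q=4: [21, 19, 15, 20]
Optimal cycle mean attained by: cycle 1->3->2->4->1, total (-1) + 7 + 9 + 4, length 4.
Answer: λ = 19/4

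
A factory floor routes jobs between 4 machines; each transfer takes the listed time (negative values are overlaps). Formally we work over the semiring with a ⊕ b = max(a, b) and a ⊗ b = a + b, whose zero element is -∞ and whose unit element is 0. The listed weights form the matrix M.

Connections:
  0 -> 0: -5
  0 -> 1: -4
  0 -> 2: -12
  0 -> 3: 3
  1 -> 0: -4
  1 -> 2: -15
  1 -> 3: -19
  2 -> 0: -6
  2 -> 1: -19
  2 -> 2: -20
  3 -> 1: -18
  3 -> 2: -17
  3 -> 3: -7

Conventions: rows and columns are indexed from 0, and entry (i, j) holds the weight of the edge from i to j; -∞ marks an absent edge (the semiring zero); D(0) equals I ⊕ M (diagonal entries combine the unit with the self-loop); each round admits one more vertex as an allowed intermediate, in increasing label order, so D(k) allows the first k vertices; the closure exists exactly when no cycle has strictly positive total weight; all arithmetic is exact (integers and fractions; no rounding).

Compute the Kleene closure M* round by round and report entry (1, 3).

D(0):
  [0, -4, -12, 3]
  [-4, 0, -15, -19]
  [-6, -19, 0, -∞]
  [-∞, -18, -17, 0]
D(1):
  [0, -4, -12, 3]
  [-4, 0, -15, -1]
  [-6, -10, 0, -3]
  [-∞, -18, -17, 0]
D(2):
  [0, -4, -12, 3]
  [-4, 0, -15, -1]
  [-6, -10, 0, -3]
  [-22, -18, -17, 0]
D(3):
  [0, -4, -12, 3]
  [-4, 0, -15, -1]
  [-6, -10, 0, -3]
  [-22, -18, -17, 0]
D(4):
  [0, -4, -12, 3]
  [-4, 0, -15, -1]
  [-6, -10, 0, -3]
  [-22, -18, -17, 0]
Answer: M*[1][3] = -1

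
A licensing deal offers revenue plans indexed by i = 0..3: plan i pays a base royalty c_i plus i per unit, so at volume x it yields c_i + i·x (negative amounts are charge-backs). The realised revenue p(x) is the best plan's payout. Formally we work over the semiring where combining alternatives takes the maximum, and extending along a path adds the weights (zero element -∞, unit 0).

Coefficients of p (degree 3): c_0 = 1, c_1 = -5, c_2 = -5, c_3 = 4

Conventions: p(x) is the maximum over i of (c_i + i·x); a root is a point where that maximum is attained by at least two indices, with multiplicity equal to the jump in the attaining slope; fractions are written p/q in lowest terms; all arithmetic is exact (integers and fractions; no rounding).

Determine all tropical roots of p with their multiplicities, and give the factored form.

hull edge (i=0, c=1) to (i=3, c=4): slope 1, span 3
Factored form: p(x) = 4 ⊗ (x ⊕ (-1)) ⊗ (x ⊕ (-1)) ⊗ (x ⊕ (-1))
Answer: roots = -1 (mult 3)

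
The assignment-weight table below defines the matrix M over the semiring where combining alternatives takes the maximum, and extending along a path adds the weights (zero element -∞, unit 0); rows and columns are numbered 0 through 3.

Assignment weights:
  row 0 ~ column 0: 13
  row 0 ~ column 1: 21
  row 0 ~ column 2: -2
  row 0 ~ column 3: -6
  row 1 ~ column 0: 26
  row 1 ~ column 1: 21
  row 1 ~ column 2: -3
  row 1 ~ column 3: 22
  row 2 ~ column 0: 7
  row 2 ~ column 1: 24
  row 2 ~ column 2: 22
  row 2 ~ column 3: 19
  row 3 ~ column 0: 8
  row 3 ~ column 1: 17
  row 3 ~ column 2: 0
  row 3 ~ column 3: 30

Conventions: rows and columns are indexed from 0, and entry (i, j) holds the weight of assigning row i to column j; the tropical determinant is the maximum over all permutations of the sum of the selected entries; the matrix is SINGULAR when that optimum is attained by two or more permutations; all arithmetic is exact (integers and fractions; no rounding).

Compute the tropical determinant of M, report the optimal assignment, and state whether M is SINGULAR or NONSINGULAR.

σ = (0, 1, 2, 3): 13 + 21 + 22 + 30 = 86
σ = (0, 1, 3, 2): 13 + 21 + 19 + 0 = 53
σ = (0, 2, 1, 3): 13 + (-3) + 24 + 30 = 64
σ = (0, 2, 3, 1): 13 + (-3) + 19 + 17 = 46
σ = (0, 3, 1, 2): 13 + 22 + 24 + 0 = 59
σ = (0, 3, 2, 1): 13 + 22 + 22 + 17 = 74
σ = (1, 0, 2, 3): 21 + 26 + 22 + 30 = 99
σ = (1, 0, 3, 2): 21 + 26 + 19 + 0 = 66
σ = (1, 2, 0, 3): 21 + (-3) + 7 + 30 = 55
σ = (1, 2, 3, 0): 21 + (-3) + 19 + 8 = 45
σ = (1, 3, 0, 2): 21 + 22 + 7 + 0 = 50
σ = (1, 3, 2, 0): 21 + 22 + 22 + 8 = 73
σ = (2, 0, 1, 3): (-2) + 26 + 24 + 30 = 78
σ = (2, 0, 3, 1): (-2) + 26 + 19 + 17 = 60
σ = (2, 1, 0, 3): (-2) + 21 + 7 + 30 = 56
σ = (2, 1, 3, 0): (-2) + 21 + 19 + 8 = 46
σ = (2, 3, 0, 1): (-2) + 22 + 7 + 17 = 44
σ = (2, 3, 1, 0): (-2) + 22 + 24 + 8 = 52
σ = (3, 0, 1, 2): (-6) + 26 + 24 + 0 = 44
σ = (3, 0, 2, 1): (-6) + 26 + 22 + 17 = 59
σ = (3, 1, 0, 2): (-6) + 21 + 7 + 0 = 22
σ = (3, 1, 2, 0): (-6) + 21 + 22 + 8 = 45
σ = (3, 2, 0, 1): (-6) + (-3) + 7 + 17 = 15
σ = (3, 2, 1, 0): (-6) + (-3) + 24 + 8 = 23
Optimal value attained by: σ = (1, 0, 2, 3).
Answer: det⊕(M) = 99; verdict: NONSINGULAR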